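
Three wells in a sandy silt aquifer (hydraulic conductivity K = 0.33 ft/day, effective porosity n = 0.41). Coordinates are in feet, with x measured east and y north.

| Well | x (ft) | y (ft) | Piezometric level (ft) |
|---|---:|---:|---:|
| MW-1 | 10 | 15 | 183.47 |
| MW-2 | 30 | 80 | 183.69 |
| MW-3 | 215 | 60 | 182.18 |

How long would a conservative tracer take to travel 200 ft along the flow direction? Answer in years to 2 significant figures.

72 years

With h = a·x + b·y + c and MW-1 as origin, the differences give:
  20·a + 65·b = +0.22
  205·a + 45·b = -1.29
Eliminate b (×45 and ×65, subtract): -12425·a = 93.750 → a = ∂h/∂x = -0.007545
Back-substitute: b = ∂h/∂y = +0.005706.
|∇h| = √(-0.007545² + 0.005706²) = 0.00946
Seepage velocity v = K·i/n = 0.33 × 0.00946 / 0.41 = 0.007614 ft/day.
t = 200 / 0.007614 = 2.627e+04 days = 71.9 years.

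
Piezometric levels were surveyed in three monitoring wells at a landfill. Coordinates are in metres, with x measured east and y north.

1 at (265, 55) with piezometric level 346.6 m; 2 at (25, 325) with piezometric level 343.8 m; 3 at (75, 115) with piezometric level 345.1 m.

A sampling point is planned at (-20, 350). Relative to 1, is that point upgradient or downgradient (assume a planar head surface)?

downgradient

Differences from 1: to 2 (Δx, Δy, Δh) = (-240, 270, -2.8); to 3 = (-190, 60, -1.5).
Determinant of the coordinate differences = (-240)·60 − (-190)·270 = 36900.
∂h/∂x = [(-2.8)·60 − (-1.5)·270] / 36900 = +0.006423
∂h/∂y = [(-240)·(-1.5) − (-190)·(-2.8)] / 36900 = -0.004661
Head at (-20, 350) = 346.6 + (+0.006423)·(-285) + (-0.004661)·(295) = 343.39 m.
That is lower than the 346.6 m at 1, so the point is downgradient.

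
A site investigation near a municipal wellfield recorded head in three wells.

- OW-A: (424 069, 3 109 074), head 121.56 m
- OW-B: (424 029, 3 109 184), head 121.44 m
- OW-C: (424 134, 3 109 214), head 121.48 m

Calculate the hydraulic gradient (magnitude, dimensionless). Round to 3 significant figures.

0.00107

With h = a·x + b·y + c and OW-A as origin, the differences give:
  (-40)·a + 110·b = -0.12
  65·a + 140·b = -0.08
Eliminate b (×140 and ×110, subtract): -12750·a = -8.000 → a = ∂h/∂x = +0.0006275
Back-substitute: b = ∂h/∂y = -0.0008627.
|∇h| = √(0.0006275² + -0.0008627²) = 0.001067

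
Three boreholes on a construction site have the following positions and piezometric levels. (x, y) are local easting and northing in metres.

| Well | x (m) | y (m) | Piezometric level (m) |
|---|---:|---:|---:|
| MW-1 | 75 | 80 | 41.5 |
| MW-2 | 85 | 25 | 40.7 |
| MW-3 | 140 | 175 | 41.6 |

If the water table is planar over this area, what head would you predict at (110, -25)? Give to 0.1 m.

Three-point gradient (reference MW-1): Δ to MW-2 = (10, -55, -0.8), Δ to MW-3 = (65, 95, +0.1).
∂h/∂x = -0.01558, ∂h/∂y = +0.01171 (det = 4525).
h(110, -25) = 41.5 + (-0.01558)·(35) + (+0.01171)·(-105) = 41.5 -0.545 -1.230 = 39.725 m.

39.7 m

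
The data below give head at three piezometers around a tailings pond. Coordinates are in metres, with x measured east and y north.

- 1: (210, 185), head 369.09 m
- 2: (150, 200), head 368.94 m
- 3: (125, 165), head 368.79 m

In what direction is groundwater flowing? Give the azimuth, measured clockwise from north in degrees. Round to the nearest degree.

235°

With h = a·x + b·y + c and 1 as origin, the differences give:
  (-60)·a + 15·b = -0.15
  (-85)·a + (-20)·b = -0.30
Eliminate b (×(-20) and ×15, subtract): 2475·a = 7.500 → a = ∂h/∂x = +0.003030
Back-substitute: b = ∂h/∂y = +0.002121.
Flow direction (−∇h) has components (-0.003030 E, -0.002121 N).
Azimuth = atan2(E, N) = atan2(-0.003030, -0.002121) = 235.0° ≈ 235°.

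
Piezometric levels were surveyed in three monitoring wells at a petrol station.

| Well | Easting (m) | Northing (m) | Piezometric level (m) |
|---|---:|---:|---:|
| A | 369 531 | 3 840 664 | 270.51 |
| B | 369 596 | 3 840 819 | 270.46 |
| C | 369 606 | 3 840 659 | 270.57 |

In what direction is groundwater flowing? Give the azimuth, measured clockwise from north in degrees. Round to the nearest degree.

310°

With h = a·x + b·y + c and A as origin, the differences give:
  65·a + 155·b = -0.05
  75·a + (-5)·b = +0.06
Eliminate b (×(-5) and ×155, subtract): -11950·a = -9.050 → a = ∂h/∂x = +0.0007573
Back-substitute: b = ∂h/∂y = -0.0006402.
Flow direction (−∇h) has components (-0.0007573 E, +0.0006402 N).
Azimuth = atan2(E, N) = atan2(-0.0007573, +0.0006402) = 310.2° ≈ 310°.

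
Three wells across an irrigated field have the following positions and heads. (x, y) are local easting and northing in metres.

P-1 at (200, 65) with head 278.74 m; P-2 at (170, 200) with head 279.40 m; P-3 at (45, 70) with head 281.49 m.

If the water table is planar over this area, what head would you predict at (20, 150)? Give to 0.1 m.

With h = a·x + b·y + c and P-1 as origin, the differences give:
  (-30)·a + 135·b = +0.66
  (-155)·a + 5·b = +2.75
Eliminate b (×5 and ×135, subtract): 20775·a = -367.950 → a = ∂h/∂x = -0.01771
Back-substitute: b = ∂h/∂y = +0.0009531.
h(20, 150) = 278.74 + (-0.01771)·(-180) + (+0.0009531)·(85) = 278.74 +3.188 +0.081 = 282.009 m.

282.0 m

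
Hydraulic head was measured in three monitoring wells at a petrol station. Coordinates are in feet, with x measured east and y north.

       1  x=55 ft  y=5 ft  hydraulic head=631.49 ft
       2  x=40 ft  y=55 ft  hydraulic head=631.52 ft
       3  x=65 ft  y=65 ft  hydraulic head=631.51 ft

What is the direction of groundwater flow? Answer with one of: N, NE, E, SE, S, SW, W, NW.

Differences from 1: to 2 (Δx, Δy, Δh) = (-15, 50, +0.03); to 3 = (10, 60, +0.02).
Determinant of the coordinate differences = (-15)·60 − 10·50 = -1400.
∂h/∂x = [(+0.03)·60 − (+0.02)·50] / -1400 = -0.0005714
∂h/∂y = [(-15)·(+0.02) − 10·(+0.03)] / -1400 = +0.0004286
Flow = −∇h = (+0.0005714 east, -0.0004286 north), which points southeast.

SE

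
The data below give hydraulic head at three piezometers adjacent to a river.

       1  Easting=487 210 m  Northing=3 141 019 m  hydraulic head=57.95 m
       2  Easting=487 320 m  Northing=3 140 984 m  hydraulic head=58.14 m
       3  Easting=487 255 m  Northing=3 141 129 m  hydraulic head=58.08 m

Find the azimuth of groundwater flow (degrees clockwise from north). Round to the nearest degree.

With h = a·x + b·y + c and 1 as origin, the differences give:
  110·a + (-35)·b = +0.19
  45·a + 110·b = +0.13
Eliminate b (×110 and ×(-35), subtract): 13675·a = 25.450 → a = ∂h/∂x = +0.001861
Back-substitute: b = ∂h/∂y = +0.0004205.
Flow direction (−∇h) has components (-0.001861 E, -0.0004205 N).
Azimuth = atan2(E, N) = atan2(-0.001861, -0.0004205) = 257.3° ≈ 257°.

257°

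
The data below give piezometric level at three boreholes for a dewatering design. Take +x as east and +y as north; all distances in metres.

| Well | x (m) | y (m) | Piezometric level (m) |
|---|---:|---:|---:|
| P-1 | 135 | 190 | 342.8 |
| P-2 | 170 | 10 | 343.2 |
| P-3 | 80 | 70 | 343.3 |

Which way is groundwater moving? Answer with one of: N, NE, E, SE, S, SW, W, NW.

NE

With h = a·x + b·y + c and P-1 as origin, the differences give:
  35·a + (-180)·b = +0.4
  (-55)·a + (-120)·b = +0.5
Eliminate b (×(-120) and ×(-180), subtract): -14100·a = 42.00 → a = ∂h/∂x = -0.002979
Back-substitute: b = ∂h/∂y = -0.002801.
Flow = −∇h = (+0.002979 east, +0.002801 north), which points northeast.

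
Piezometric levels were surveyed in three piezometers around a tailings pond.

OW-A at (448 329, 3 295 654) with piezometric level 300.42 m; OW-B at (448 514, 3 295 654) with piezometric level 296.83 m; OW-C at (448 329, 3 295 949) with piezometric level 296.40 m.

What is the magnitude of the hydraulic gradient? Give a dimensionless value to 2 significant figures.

0.024

∂h/∂x = (296.83 − 300.42) / (448514 − 448329) = -0.01941
∂h/∂y = (296.40 − 300.42) / (3295949 − 3295654) = -0.01363
|∇h| = √(-0.01941² + -0.01363²) = 0.02372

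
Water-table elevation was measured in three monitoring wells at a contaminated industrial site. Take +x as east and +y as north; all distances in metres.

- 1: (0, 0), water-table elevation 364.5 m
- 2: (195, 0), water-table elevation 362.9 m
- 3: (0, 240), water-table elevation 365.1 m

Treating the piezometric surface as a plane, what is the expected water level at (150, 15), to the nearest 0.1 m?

∂h/∂x = (362.9 − 364.5) / (195 − 0) = -0.008205
∂h/∂y = (365.1 − 364.5) / (240 − 0) = +0.002500
h(150, 15) = 364.5 + (-0.008205)·(150) + (+0.002500)·(15) = 364.5 -1.231 +0.038 = 363.307 m.

363.3 m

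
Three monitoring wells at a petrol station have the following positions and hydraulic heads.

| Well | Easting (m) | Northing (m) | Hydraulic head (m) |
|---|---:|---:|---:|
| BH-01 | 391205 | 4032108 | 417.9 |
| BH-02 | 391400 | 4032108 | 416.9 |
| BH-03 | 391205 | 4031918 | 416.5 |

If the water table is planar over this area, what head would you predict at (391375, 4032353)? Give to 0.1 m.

418.8 m

∂h/∂x = (416.9 − 417.9) / (391400 − 391205) = -0.005128
∂h/∂y = (416.5 − 417.9) / (4031918 − 4032108) = +0.007368
h(391375, 4032353) = 417.9 + (-0.005128)·(170) + (+0.007368)·(245) = 417.9 -0.872 +1.805 = 418.833 m.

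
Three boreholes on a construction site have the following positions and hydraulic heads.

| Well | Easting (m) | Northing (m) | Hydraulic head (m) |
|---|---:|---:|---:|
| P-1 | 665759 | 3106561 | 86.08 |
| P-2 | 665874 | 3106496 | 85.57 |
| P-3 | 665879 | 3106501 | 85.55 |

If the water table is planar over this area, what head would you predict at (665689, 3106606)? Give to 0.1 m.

Taking P-1 as reference: P-2−P-1 = (115, -65, -0.51); P-3−P-1 = (120, -60, -0.53).
Solve a·Δx + b·Δy = Δh: det = 115·(-60) − 120·(-65) = 900.
∂h/∂x = [(-0.51)·(-60) − (-0.53)·(-65)] / 900 = -0.004278
∂h/∂y = [115·(-0.53) − 120·(-0.51)] / 900 = +0.0002778
h(665689, 3106606) = 86.08 + (-0.004278)·(-70) + (+0.0002778)·(45) = 86.08 +0.299 +0.013 = 86.392 m.

86.4 m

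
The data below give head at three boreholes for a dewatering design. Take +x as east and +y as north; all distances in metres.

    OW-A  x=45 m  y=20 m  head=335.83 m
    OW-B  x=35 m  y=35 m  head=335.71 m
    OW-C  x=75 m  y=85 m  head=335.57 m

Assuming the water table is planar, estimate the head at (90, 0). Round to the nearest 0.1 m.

336.1 m

Taking OW-A as reference: OW-B−OW-A = (-10, 15, -0.12); OW-C−OW-A = (30, 65, -0.26).
Solve a·Δx + b·Δy = Δh: det = (-10)·65 − 30·15 = -1100.
∂h/∂x = [(-0.12)·65 − (-0.26)·15] / -1100 = +0.003545
∂h/∂y = [(-10)·(-0.26) − 30·(-0.12)] / -1100 = -0.005636
h(90, 0) = 335.83 + (+0.003545)·(45) + (-0.005636)·(-20) = 335.83 +0.160 +0.113 = 336.102 m.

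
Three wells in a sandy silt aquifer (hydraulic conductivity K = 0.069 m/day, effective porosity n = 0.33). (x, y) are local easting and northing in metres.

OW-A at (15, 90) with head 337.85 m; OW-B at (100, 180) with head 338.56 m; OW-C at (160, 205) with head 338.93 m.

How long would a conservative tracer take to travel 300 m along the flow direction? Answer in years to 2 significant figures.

Three-point gradient (reference OW-A): Δ to OW-B = (85, 90, +0.71), Δ to OW-C = (145, 115, +1.08).
∂h/∂x = +0.004748, ∂h/∂y = +0.003405 (det = -3275).
|∇h| = √(0.004748² + 0.003405²) = 0.005843
Seepage velocity v = K·i/n = 0.069 × 0.005843 / 0.33 = 0.001222 m/day.
t = 300 / 0.001222 = 2.455e+05 days = 672 years.

670 years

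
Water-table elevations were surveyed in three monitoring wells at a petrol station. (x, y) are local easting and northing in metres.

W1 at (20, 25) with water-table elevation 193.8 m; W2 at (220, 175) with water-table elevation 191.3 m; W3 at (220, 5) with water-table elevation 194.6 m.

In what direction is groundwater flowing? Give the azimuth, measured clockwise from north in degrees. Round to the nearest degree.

Three-point gradient (reference W1): Δ to W2 = (200, 150, -2.5), Δ to W3 = (200, -20, +0.8).
∂h/∂x = +0.002059, ∂h/∂y = -0.01941 (det = -34000).
Flow direction (−∇h) has components (-0.002059 E, +0.01941 N).
Azimuth = atan2(E, N) = atan2(-0.002059, +0.01941) = 353.9° ≈ 354°.

354°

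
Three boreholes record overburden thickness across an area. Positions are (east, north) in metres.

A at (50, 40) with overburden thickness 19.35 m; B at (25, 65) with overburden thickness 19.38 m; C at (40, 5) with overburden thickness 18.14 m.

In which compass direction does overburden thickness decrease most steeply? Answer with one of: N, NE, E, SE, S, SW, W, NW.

With d = a·x + b·y + c and A as origin, the differences give:
  (-25)·a + 25·b = +0.03
  (-10)·a + (-35)·b = -1.21
Eliminate b (×(-35) and ×25, subtract): 1125·a = 29.200 → a = ∂d/∂x = +0.02596
Back-substitute: b = ∂d/∂y = +0.02716.
Steepest decrease is along −∇f = (-0.02596 E, -0.02716 N) → southwest.

SW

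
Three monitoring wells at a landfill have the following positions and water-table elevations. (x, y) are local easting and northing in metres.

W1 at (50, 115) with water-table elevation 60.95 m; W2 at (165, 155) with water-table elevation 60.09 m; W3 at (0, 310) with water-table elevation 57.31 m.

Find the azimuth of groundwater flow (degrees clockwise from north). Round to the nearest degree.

Taking W1 as reference: W2−W1 = (115, 40, -0.86); W3−W1 = (-50, 195, -3.64).
Solve a·Δx + b·Δy = Δh: det = 115·195 − (-50)·40 = 24425.
∂h/∂x = [(-0.86)·195 − (-3.64)·40] / 24425 = -0.0009048
∂h/∂y = [115·(-3.64) − (-50)·(-0.86)] / 24425 = -0.01890
Flow direction (−∇h) has components (+0.0009048 E, +0.01890 N).
Azimuth = atan2(E, N) = atan2(+0.0009048, +0.01890) = 2.7° ≈ 003°.

003°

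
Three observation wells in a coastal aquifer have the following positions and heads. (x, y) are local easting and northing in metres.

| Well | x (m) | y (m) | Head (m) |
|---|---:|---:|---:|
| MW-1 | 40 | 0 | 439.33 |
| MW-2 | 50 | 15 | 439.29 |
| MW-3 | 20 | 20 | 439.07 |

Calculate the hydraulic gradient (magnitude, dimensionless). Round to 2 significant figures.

0.0092

Three-point gradient (reference MW-1): Δ to MW-2 = (10, 15, -0.04), Δ to MW-3 = (-20, 20, -0.26).
∂h/∂x = +0.006200, ∂h/∂y = -0.006800 (det = 500).
|∇h| = √(0.006200² + -0.006800²) = 0.009202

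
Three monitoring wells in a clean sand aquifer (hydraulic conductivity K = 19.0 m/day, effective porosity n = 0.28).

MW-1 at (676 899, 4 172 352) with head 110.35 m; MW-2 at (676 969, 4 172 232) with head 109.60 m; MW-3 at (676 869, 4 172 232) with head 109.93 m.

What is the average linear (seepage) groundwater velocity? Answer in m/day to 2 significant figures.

0.37 m/day

With h = a·x + b·y + c and MW-1 as origin, the differences give:
  70·a + (-120)·b = -0.75
  (-30)·a + (-120)·b = -0.42
Eliminate b (×(-120) and ×(-120), subtract): -12000·a = 39.600 → a = ∂h/∂x = -0.003300
Back-substitute: b = ∂h/∂y = +0.004325.
|∇h| = √(-0.003300² + 0.004325²) = 0.00544
Seepage velocity v = K·i/n = 19.0 × 0.00544 / 0.28 = 0.3691 m/day.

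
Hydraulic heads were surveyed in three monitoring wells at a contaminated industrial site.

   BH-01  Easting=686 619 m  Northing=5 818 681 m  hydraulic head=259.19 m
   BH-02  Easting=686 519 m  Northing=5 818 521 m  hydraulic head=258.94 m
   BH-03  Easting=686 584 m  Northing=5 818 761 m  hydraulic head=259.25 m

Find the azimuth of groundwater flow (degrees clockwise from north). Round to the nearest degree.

Taking BH-01 as reference: BH-02−BH-01 = (-100, -160, -0.25); BH-03−BH-01 = (-35, 80, +0.06).
Solve a·Δx + b·Δy = Δh: det = (-100)·80 − (-35)·(-160) = -13600.
∂h/∂x = [(-0.25)·80 − (+0.06)·(-160)] / -13600 = +0.0007647
∂h/∂y = [(-100)·(+0.06) − (-35)·(-0.25)] / -13600 = +0.001085
Flow direction (−∇h) has components (-0.0007647 E, -0.001085 N).
Azimuth = atan2(E, N) = atan2(-0.0007647, -0.001085) = 215.2° ≈ 215°.

215°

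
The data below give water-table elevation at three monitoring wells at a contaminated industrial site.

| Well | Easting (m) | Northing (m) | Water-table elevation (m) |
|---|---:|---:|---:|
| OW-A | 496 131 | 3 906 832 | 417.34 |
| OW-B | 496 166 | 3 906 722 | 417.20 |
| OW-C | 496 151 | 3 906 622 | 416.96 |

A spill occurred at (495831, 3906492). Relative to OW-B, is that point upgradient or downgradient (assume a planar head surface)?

Differences from OW-A: to OW-B (Δx, Δy, Δh) = (35, -110, -0.14); to OW-C = (20, -210, -0.38).
Determinant of the coordinate differences = 35·(-210) − 20·(-110) = -5150.
∂h/∂x = [(-0.14)·(-210) − (-0.38)·(-110)] / -5150 = +0.002408
∂h/∂y = [35·(-0.38) − 20·(-0.14)] / -5150 = +0.002039
Head at (495831, 3906492) = 417.34 + (+0.002408)·(-300) + (+0.002039)·(-340) = 415.92 m.
That is lower than the 417.20 m at OW-B, so the point is downgradient.

downgradient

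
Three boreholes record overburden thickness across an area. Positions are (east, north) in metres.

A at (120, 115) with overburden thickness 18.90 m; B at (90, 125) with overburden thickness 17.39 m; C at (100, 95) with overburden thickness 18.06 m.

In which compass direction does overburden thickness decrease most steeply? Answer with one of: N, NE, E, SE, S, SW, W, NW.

With d = a·x + b·y + c and A as origin, the differences give:
  (-30)·a + 10·b = -1.51
  (-20)·a + (-20)·b = -0.84
Eliminate b (×(-20) and ×10, subtract): 800·a = 38.600 → a = ∂d/∂x = +0.04825
Back-substitute: b = ∂d/∂y = -0.006250.
Steepest decrease is along −∇f = (-0.04825 E, +0.006250 N) → west.

W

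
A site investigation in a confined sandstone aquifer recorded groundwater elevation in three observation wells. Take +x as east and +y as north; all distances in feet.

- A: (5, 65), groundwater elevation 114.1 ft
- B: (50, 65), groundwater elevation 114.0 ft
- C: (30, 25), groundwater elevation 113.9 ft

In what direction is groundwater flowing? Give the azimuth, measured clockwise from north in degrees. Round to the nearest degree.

Taking A as reference: B−A = (45, 0, -0.1); C−A = (25, -40, -0.2).
Determinant of the coordinate differences = 45·(-40) − 25·0 = -1800.
∂h/∂x = [(-0.1)·(-40) − (-0.2)·0] / -1800 = -0.002222
∂h/∂y = [45·(-0.2) − 25·(-0.1)] / -1800 = +0.003611
Flow direction (−∇h) has components (+0.002222 E, -0.003611 N).
Azimuth = atan2(E, N) = atan2(+0.002222, -0.003611) = 148.4° ≈ 148°.

148°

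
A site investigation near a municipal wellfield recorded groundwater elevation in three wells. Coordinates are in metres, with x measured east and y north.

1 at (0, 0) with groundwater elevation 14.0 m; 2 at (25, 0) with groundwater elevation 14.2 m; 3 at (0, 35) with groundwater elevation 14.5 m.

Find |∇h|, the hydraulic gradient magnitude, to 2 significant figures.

∂h/∂x = (14.2 − 14.0) / (25 − 0) = +0.008000
∂h/∂y = (14.5 − 14.0) / (35 − 0) = +0.01429
|∇h| = √(0.008000² + 0.01429²) = 0.01638

0.016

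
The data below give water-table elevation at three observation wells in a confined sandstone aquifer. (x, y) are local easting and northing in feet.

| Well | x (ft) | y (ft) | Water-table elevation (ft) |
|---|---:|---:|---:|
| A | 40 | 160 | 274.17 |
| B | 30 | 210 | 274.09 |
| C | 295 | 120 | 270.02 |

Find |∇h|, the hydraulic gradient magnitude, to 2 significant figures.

Differences from A: to B (Δx, Δy, Δh) = (-10, 50, -0.08); to C = (255, -40, -4.15).
Determinant of the coordinate differences = (-10)·(-40) − 255·50 = -12350.
∂h/∂x = [(-0.08)·(-40) − (-4.15)·50] / -12350 = -0.01706
∂h/∂y = [(-10)·(-4.15) − 255·(-0.08)] / -12350 = -0.005012
|∇h| = √(-0.01706² + -0.005012²) = 0.01778

0.018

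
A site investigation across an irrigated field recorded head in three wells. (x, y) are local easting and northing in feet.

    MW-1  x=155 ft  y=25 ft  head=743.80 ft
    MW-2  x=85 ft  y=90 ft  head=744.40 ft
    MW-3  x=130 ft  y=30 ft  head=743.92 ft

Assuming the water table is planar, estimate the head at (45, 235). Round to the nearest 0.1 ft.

745.3 ft

With h = a·x + b·y + c and MW-1 as origin, the differences give:
  (-70)·a + 65·b = +0.60
  (-25)·a + 5·b = +0.12
Eliminate b (×5 and ×65, subtract): 1275·a = -4.800 → a = ∂h/∂x = -0.003765
Back-substitute: b = ∂h/∂y = +0.005176.
h(45, 235) = 743.80 + (-0.003765)·(-110) + (+0.005176)·(210) = 743.80 +0.414 +1.087 = 745.301 ft.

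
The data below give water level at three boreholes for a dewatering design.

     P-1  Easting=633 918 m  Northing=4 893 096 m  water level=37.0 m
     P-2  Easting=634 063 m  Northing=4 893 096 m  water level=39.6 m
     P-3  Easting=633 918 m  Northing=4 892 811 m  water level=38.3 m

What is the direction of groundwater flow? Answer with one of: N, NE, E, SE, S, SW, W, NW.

∂h/∂x = (39.6 − 37.0) / (634063 − 633918) = +0.01793
∂h/∂y = (38.3 − 37.0) / (4892811 − 4893096) = -0.004561
Flow = −∇h = (-0.01793 east, +0.004561 north), which points west.

W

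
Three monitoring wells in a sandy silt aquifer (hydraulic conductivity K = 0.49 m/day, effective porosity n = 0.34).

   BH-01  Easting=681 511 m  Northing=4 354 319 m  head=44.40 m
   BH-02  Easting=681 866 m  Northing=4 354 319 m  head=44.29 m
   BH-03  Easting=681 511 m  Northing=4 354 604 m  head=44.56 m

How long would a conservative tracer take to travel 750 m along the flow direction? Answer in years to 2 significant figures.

∂h/∂x = (44.29 − 44.40) / (681866 − 681511) = -0.0003099
∂h/∂y = (44.56 − 44.40) / (4354604 − 4354319) = +0.0005614
|∇h| = √(-0.0003099² + 0.0005614²) = 0.0006413
Seepage velocity v = K·i/n = 0.49 × 0.0006413 / 0.34 = 0.0009242 m/day.
t = 750 / 0.0009242 = 8.115e+05 days = 2.22e+03 years.

2200 years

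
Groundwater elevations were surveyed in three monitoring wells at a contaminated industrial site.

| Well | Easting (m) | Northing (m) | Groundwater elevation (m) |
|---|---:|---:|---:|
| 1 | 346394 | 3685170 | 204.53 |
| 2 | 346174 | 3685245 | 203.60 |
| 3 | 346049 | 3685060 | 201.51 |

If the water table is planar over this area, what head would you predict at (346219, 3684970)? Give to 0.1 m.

Differences from 1: to 2 (Δx, Δy, Δh) = (-220, 75, -0.93); to 3 = (-345, -110, -3.02).
Solve a·Δx + b·Δy = Δh: det = (-220)·(-110) − (-345)·75 = 50075.
∂h/∂x = [(-0.93)·(-110) − (-3.02)·75] / 50075 = +0.006566
∂h/∂y = [(-220)·(-3.02) − (-345)·(-0.93)] / 50075 = +0.006861
h(346219, 3684970) = 204.53 + (+0.006566)·(-175) + (+0.006861)·(-200) = 204.53 -1.149 -1.372 = 202.009 m.

202.0 m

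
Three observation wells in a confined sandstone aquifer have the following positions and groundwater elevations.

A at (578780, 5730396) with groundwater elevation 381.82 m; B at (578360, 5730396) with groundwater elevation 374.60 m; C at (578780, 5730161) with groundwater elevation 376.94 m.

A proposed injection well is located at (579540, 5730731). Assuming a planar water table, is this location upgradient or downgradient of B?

∂h/∂x = (374.60 − 381.82) / (578360 − 578780) = +0.01719
∂h/∂y = (376.94 − 381.82) / (5730161 − 5730396) = +0.02077
Head at (579540, 5730731) = 381.82 + (+0.01719)·(760) + (+0.02077)·(335) = 401.84 m.
That is higher than the 374.60 m at B, so the point is upgradient.

upgradient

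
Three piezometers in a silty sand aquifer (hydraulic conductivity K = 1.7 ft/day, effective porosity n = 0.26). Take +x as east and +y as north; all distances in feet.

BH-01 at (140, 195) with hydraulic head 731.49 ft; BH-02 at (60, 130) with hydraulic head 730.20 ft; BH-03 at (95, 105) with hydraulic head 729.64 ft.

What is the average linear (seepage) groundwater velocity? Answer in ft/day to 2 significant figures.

0.14 ft/day

Taking BH-01 as reference: BH-02−BH-01 = (-80, -65, -1.29); BH-03−BH-01 = (-45, -90, -1.85).
Determinant of the coordinate differences = (-80)·(-90) − (-45)·(-65) = 4275.
∂h/∂x = [(-1.29)·(-90) − (-1.85)·(-65)] / 4275 = -0.0009708
∂h/∂y = [(-80)·(-1.85) − (-45)·(-1.29)] / 4275 = +0.02104
|∇h| = √(-0.0009708² + 0.02104²) = 0.02106
Seepage velocity v = K·i/n = 1.7 × 0.02106 / 0.26 = 0.1377 ft/day.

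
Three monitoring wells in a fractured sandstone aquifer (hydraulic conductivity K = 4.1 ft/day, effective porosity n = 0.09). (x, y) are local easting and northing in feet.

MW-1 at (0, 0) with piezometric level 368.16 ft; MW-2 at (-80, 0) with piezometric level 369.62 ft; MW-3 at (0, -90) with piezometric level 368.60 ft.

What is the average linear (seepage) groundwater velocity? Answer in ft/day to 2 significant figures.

0.86 ft/day

∂h/∂x = (369.62 − 368.16) / (-80 − 0) = -0.01825
∂h/∂y = (368.60 − 368.16) / (-90 − 0) = -0.004889
|∇h| = √(-0.01825² + -0.004889²) = 0.01889
Seepage velocity v = K·i/n = 4.1 × 0.01889 / 0.09 = 0.8605 ft/day.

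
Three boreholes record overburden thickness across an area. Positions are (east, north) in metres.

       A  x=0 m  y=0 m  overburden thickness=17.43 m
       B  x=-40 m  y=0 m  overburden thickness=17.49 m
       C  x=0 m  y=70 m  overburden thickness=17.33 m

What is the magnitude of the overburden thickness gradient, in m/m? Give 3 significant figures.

∂d/∂x = (17.49 − 17.43) / (-40 − 0) = -0.001500
∂d/∂y = (17.33 − 17.43) / (70 − 0) = -0.001429
|∇f| = √(-0.001500² + -0.001429²) = 0.002072 m/m

0.00207 m/m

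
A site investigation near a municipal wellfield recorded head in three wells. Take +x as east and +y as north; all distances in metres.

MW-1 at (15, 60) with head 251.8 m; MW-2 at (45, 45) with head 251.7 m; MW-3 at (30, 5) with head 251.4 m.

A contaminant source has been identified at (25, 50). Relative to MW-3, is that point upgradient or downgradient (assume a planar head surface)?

upgradient

Taking MW-1 as reference: MW-2−MW-1 = (30, -15, -0.1); MW-3−MW-1 = (15, -55, -0.4).
Solve a·Δx + b·Δy = Δh: det = 30·(-55) − 15·(-15) = -1425.
∂h/∂x = [(-0.1)·(-55) − (-0.4)·(-15)] / -1425 = +0.0003509
∂h/∂y = [30·(-0.4) − 15·(-0.1)] / -1425 = +0.007368
Head at (25, 50) = 251.8 + (+0.0003509)·(10) + (+0.007368)·(-10) = 251.73 m.
That is higher than the 251.4 m at MW-3, so the point is upgradient.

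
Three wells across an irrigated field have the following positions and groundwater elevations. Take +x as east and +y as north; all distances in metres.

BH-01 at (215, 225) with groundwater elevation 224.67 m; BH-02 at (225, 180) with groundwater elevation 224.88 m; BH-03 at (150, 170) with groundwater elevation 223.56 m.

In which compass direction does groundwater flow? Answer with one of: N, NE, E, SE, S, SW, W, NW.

Taking BH-01 as reference: BH-02−BH-01 = (10, -45, +0.21); BH-03−BH-01 = (-65, -55, -1.11).
Solve a·Δx + b·Δy = Δh: det = 10·(-55) − (-65)·(-45) = -3475.
∂h/∂x = [(+0.21)·(-55) − (-1.11)·(-45)] / -3475 = +0.01770
∂h/∂y = [10·(-1.11) − (-65)·(+0.21)] / -3475 = -0.0007338
Flow = −∇h = (-0.01770 east, +0.0007338 north), which points west.

W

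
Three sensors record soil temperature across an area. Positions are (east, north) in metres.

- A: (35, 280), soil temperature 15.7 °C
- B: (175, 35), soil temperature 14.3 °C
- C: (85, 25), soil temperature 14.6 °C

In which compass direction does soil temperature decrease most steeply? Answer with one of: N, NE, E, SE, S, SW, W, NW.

Taking A as reference: B−A = (140, -245, -1.4); C−A = (50, -255, -1.1).
Solve a·Δx + b·Δy = ΔT: det = 140·(-255) − 50·(-245) = -23450.
∂T/∂x = [(-1.4)·(-255) − (-1.1)·(-245)] / -23450 = -0.003731
∂T/∂y = [140·(-1.1) − 50·(-1.4)] / -23450 = +0.003582
Steepest decrease is along −∇f = (+0.003731 E, -0.003582 N) → southeast.

SE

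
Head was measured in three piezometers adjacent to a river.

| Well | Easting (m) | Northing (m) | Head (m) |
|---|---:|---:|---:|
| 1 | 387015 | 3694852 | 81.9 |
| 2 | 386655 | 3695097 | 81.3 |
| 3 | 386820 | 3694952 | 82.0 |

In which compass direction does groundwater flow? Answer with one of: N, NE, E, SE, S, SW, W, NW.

NE

Differences from 1: to 2 (Δx, Δy, Δh) = (-360, 245, -0.6); to 3 = (-195, 100, +0.1).
Solve a·Δx + b·Δy = Δh: det = (-360)·100 − (-195)·245 = 11775.
∂h/∂x = [(-0.6)·100 − (+0.1)·245] / 11775 = -0.007176
∂h/∂y = [(-360)·(+0.1) − (-195)·(-0.6)] / 11775 = -0.01299
Flow = −∇h = (+0.007176 east, +0.01299 north), which points northeast.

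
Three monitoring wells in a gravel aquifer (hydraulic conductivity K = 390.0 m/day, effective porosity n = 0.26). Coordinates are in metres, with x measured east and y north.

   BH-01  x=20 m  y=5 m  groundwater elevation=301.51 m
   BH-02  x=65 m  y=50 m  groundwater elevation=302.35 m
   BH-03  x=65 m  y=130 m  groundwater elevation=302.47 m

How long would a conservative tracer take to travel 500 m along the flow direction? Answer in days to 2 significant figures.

19 days

Differences from BH-01: to BH-02 (Δx, Δy, Δh) = (45, 45, +0.84); to BH-03 = (45, 125, +0.96).
Solve a·Δx + b·Δy = Δh: det = 45·125 − 45·45 = 3600.
∂h/∂x = [(+0.84)·125 − (+0.96)·45] / 3600 = +0.01717
∂h/∂y = [45·(+0.96) − 45·(+0.84)] / 3600 = +0.001500
|∇h| = √(0.01717² + 0.001500²) = 0.01724
Seepage velocity v = K·i/n = 390.0 × 0.01724 / 0.26 = 25.86 m/day.
t = 500 / 25.86 = 19.33 days.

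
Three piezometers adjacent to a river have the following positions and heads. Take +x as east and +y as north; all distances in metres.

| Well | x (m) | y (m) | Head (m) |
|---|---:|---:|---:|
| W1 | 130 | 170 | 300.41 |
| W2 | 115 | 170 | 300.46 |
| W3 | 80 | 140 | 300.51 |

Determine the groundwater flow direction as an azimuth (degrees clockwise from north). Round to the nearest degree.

With h = a·x + b·y + c and W1 as origin, the differences give:
  (-15)·a + 0·b = +0.05
  (-50)·a + (-30)·b = +0.10
Eliminate b (×(-30) and ×0, subtract): 450·a = -1.500 → a = ∂h/∂x = -0.003333
Back-substitute: b = ∂h/∂y = +0.002222.
Flow direction (−∇h) has components (+0.003333 E, -0.002222 N).
Azimuth = atan2(E, N) = atan2(+0.003333, -0.002222) = 123.7° ≈ 124°.

124°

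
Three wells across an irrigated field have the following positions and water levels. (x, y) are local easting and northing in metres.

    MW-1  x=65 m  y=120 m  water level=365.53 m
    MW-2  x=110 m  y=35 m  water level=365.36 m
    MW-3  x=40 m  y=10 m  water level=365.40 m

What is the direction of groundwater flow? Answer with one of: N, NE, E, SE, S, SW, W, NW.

SE

Three-point gradient (reference MW-1): Δ to MW-2 = (45, -85, -0.17), Δ to MW-3 = (-25, -110, -0.13).
∂h/∂x = -0.001081, ∂h/∂y = +0.001428 (det = -7075).
Flow = −∇h = (+0.001081 east, -0.001428 north), which points southeast.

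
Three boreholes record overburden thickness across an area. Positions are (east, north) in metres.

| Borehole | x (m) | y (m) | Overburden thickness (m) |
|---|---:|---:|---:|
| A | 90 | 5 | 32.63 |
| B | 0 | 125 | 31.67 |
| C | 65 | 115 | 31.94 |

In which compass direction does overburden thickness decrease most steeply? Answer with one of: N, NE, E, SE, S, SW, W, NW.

With d = a·x + b·y + c and A as origin, the differences give:
  (-90)·a + 120·b = -0.96
  (-25)·a + 110·b = -0.69
Eliminate b (×110 and ×120, subtract): -6900·a = -22.800 → a = ∂d/∂x = +0.003304
Back-substitute: b = ∂d/∂y = -0.005522.
Steepest decrease is along −∇f = (-0.003304 E, +0.005522 N) → northwest.

NW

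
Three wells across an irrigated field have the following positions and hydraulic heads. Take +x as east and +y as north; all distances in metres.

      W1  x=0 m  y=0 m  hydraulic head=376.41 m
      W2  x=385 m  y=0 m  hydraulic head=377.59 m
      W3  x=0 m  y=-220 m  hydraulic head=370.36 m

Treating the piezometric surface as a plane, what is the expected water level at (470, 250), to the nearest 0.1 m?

∂h/∂x = (377.59 − 376.41) / (385 − 0) = +0.003065
∂h/∂y = (370.36 − 376.41) / (-220 − 0) = +0.02750
h(470, 250) = 376.41 + (+0.003065)·(470) + (+0.02750)·(250) = 376.41 +1.441 +6.875 = 384.726 m.

384.7 m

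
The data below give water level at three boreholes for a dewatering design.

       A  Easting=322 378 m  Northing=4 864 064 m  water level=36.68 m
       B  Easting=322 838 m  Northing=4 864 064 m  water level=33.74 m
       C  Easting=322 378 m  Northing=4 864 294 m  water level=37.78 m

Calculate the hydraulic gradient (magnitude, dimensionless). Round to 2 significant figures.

0.0080

∂h/∂x = (33.74 − 36.68) / (322838 − 322378) = -0.006391
∂h/∂y = (37.78 − 36.68) / (4864294 − 4864064) = +0.004783
|∇h| = √(-0.006391² + 0.004783²) = 0.007983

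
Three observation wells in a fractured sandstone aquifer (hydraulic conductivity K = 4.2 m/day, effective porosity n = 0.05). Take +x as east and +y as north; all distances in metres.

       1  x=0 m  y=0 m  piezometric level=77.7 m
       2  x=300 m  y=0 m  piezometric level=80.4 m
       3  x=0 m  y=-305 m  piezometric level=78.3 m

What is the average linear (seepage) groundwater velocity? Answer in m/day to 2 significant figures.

∂h/∂x = (80.4 − 77.7) / (300 − 0) = +0.009000
∂h/∂y = (78.3 − 77.7) / (-305 − 0) = -0.001967
|∇h| = √(0.009000² + -0.001967²) = 0.009212
Seepage velocity v = K·i/n = 4.2 × 0.009212 / 0.05 = 0.7738 m/day.

0.77 m/day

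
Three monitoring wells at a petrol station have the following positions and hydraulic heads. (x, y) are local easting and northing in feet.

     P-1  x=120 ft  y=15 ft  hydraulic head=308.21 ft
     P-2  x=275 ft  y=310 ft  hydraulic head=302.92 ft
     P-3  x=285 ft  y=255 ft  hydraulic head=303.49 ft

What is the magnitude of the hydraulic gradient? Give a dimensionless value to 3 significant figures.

Differences from P-1: to P-2 (Δx, Δy, Δh) = (155, 295, -5.29); to P-3 = (165, 240, -4.72).
Determinant of the coordinate differences = 155·240 − 165·295 = -11475.
∂h/∂x = [(-5.29)·240 − (-4.72)·295] / -11475 = -0.01070
∂h/∂y = [155·(-4.72) − 165·(-5.29)] / -11475 = -0.01231
|∇h| = √(-0.01070² + -0.01231²) = 0.01631

0.0163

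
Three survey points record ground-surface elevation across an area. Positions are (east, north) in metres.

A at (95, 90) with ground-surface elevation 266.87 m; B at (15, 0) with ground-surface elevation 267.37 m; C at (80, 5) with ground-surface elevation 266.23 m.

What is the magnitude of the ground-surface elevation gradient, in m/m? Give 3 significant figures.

0.0213 m/m

With z = a·x + b·y + c and A as origin, the differences give:
  (-80)·a + (-90)·b = +0.50
  (-15)·a + (-85)·b = -0.64
Eliminate b (×(-85) and ×(-90), subtract): 5450·a = -100.100 → a = ∂z/∂x = -0.01837
Back-substitute: b = ∂z/∂y = +0.01077.
|∇f| = √(-0.01837² + 0.01077²) = 0.02129 m/m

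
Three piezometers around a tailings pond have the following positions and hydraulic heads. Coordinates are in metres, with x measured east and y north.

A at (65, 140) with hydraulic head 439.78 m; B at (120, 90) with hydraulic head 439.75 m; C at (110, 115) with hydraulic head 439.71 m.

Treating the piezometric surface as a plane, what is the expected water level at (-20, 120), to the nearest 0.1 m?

Three-point gradient (reference A): Δ to B = (55, -50, -0.03), Δ to C = (45, -25, -0.07).
∂h/∂x = -0.003143, ∂h/∂y = -0.002857 (det = 875).
h(-20, 120) = 439.78 + (-0.003143)·(-85) + (-0.002857)·(-20) = 439.78 +0.267 +0.057 = 440.104 m.

440.1 m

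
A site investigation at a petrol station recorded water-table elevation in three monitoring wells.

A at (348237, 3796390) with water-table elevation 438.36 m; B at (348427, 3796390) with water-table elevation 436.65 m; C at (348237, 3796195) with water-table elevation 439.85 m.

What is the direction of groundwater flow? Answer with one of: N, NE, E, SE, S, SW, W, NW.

NE

∂h/∂x = (436.65 − 438.36) / (348427 − 348237) = -0.009000
∂h/∂y = (439.85 − 438.36) / (3796195 − 3796390) = -0.007641
Flow = −∇h = (+0.009000 east, +0.007641 north), which points northeast.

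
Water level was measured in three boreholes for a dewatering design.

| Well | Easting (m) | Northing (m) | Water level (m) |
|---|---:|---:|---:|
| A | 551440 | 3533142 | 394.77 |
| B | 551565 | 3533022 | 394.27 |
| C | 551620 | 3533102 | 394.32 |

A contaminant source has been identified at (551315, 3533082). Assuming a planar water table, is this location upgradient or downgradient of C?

upgradient

With h = a·x + b·y + c and A as origin, the differences give:
  125·a + (-120)·b = -0.50
  180·a + (-40)·b = -0.45
Eliminate b (×(-40) and ×(-120), subtract): 16600·a = -34.000 → a = ∂h/∂x = -0.002048
Back-substitute: b = ∂h/∂y = +0.002033.
Head at (551315, 3533082) = 394.77 + (-0.002048)·(-125) + (+0.002033)·(-60) = 394.90 m.
That is higher than the 394.32 m at C, so the point is upgradient.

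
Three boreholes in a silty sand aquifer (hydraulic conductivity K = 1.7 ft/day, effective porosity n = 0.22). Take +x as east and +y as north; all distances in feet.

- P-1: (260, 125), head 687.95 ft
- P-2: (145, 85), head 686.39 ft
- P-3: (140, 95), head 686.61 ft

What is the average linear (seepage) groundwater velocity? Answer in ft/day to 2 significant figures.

0.19 ft/day

Three-point gradient (reference P-1): Δ to P-2 = (-115, -40, -1.56), Δ to P-3 = (-120, -30, -1.34).
∂h/∂x = +0.005037, ∂h/∂y = +0.02452 (det = -1350).
|∇h| = √(0.005037² + 0.02452²) = 0.02503
Seepage velocity v = K·i/n = 1.7 × 0.02503 / 0.22 = 0.1934 ft/day.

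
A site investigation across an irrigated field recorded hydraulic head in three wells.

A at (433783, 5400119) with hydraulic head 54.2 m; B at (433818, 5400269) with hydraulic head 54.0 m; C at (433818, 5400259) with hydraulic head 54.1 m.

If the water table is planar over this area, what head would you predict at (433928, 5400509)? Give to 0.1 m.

Differences from A: to B (Δx, Δy, Δh) = (35, 150, -0.2); to C = (35, 140, -0.1).
Solve a·Δx + b·Δy = Δh: det = 35·140 − 35·150 = -350.
∂h/∂x = [(-0.2)·140 − (-0.1)·150] / -350 = +0.03714
∂h/∂y = [35·(-0.1) − 35·(-0.2)] / -350 = -0.01000
h(433928, 5400509) = 54.2 + (+0.03714)·(145) + (-0.01000)·(390) = 54.2 +5.386 -3.900 = 55.686 m.

55.7 m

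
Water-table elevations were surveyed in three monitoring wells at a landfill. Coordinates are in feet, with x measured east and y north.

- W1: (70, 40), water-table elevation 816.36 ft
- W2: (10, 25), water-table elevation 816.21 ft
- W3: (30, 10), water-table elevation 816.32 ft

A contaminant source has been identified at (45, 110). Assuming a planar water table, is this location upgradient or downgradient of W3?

With h = a·x + b·y + c and W1 as origin, the differences give:
  (-60)·a + (-15)·b = -0.15
  (-40)·a + (-30)·b = -0.04
Eliminate b (×(-30) and ×(-15), subtract): 1200·a = 3.900 → a = ∂h/∂x = +0.003250
Back-substitute: b = ∂h/∂y = -0.003000.
Head at (45, 110) = 816.36 + (+0.003250)·(-25) + (-0.003000)·(70) = 816.07 ft.
That is lower than the 816.32 ft at W3, so the point is downgradient.

downgradient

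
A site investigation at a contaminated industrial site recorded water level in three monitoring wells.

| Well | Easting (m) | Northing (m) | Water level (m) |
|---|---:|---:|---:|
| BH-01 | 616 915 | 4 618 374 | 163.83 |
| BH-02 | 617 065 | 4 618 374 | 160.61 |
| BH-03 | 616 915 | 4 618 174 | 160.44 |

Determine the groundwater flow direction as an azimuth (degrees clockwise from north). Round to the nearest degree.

∂h/∂x = (160.61 − 163.83) / (617065 − 616915) = -0.02147
∂h/∂y = (160.44 − 163.83) / (4618174 − 4618374) = +0.01695
Flow direction (−∇h) has components (+0.02147 E, -0.01695 N).
Azimuth = atan2(E, N) = atan2(+0.02147, -0.01695) = 128.3° ≈ 128°.

128°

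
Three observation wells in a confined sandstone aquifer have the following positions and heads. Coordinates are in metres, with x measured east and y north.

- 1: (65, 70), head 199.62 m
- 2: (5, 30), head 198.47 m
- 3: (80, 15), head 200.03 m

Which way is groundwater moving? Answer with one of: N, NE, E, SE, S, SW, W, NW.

W

Differences from 1: to 2 (Δx, Δy, Δh) = (-60, -40, -1.15); to 3 = (15, -55, +0.41).
Solve a·Δx + b·Δy = Δh: det = (-60)·(-55) − 15·(-40) = 3900.
∂h/∂x = [(-1.15)·(-55) − (+0.41)·(-40)] / 3900 = +0.02042
∂h/∂y = [(-60)·(+0.41) − 15·(-1.15)] / 3900 = -0.001885
Flow = −∇h = (-0.02042 east, +0.001885 north), which points west.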